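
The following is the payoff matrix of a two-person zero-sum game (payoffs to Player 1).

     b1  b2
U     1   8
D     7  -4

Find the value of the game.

Row minima: U → 1, D → -4; maximin = 1.
Column maxima: b1 → 7, b2 → 8; minimax = 7.
1 ≠ 7, so there is no saddle point; optimal play is mixed.
Let Player 1 play U with probability p. Expected payoff against b1: 1p + 7(1−p) = −6p + 7; against b2: 8p + (-4)(1−p) = 12p − 4.
Setting these equal: −6p + 7 = 12p − 4 ⇒ −18p = -11 ⇒ p = 11/18, and the value is (-6)·(11/18) + 7 = 10/3.
For Player 2: with q = P(b1), equating U's and D's payoffs gives −7q + 8 = 11q − 4 ⇒ q = 2/3.

10/3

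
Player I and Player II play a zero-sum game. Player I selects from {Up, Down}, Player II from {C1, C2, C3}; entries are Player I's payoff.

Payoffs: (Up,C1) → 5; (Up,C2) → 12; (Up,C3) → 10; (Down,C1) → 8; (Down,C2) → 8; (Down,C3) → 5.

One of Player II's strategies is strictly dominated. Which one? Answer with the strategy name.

C2

C3 holds Player I's payoff strictly below C2 in every row: 10 < 12, 5 < 8.
So C2 is strictly dominated for Player II.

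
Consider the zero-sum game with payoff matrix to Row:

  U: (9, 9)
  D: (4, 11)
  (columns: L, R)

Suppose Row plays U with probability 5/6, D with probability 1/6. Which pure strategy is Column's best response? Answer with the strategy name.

L

If Column plays L, Row's expected payoff is (5/6)·9 + (1/6)·4 = 49/6.
If Column plays R, Row's expected payoff is (5/6)·9 + (1/6)·11 = 28/3.
Column minimizes Row's payoff; the smallest is 49/6, so the best response is L.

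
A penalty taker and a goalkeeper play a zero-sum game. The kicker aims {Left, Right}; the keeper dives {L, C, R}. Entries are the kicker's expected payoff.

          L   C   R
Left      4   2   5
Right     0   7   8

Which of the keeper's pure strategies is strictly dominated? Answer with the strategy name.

L holds the kicker's payoff strictly below R in every row: 4 < 5, 0 < 8.
So R is strictly dominated for the keeper.

R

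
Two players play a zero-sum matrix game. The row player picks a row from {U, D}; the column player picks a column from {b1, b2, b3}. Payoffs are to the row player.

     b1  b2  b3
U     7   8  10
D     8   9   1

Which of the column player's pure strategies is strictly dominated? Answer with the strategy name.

b1 holds the row player's payoff strictly below b2 in every row: 7 < 8, 8 < 9.
So b2 is strictly dominated for the column player.

b2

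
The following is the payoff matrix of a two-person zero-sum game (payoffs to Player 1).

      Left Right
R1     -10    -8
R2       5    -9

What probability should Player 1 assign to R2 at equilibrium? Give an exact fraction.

Row minima: R1 → -10, R2 → -9; maximin = -9.
Column maxima: Left → 5, Right → -8; minimax = -8.
-9 ≠ -8, so there is no saddle point; optimal play is mixed.
Let Player 1 play R1 with probability p. Expected payoff against Left: (-10)p + 5(1−p) = −15p + 5; against Right: (-8)p + (-9)(1−p) = p − 9.
Setting these equal: −15p + 5 = p − 9 ⇒ −16p = -14 ⇒ p = 7/8, and the value is (-15)·(7/8) + 5 = -65/8.
For Player 2: with q = P(Left), equating R1's and R2's payoffs gives −2q − 8 = 14q − 9 ⇒ q = 1/16.

1/8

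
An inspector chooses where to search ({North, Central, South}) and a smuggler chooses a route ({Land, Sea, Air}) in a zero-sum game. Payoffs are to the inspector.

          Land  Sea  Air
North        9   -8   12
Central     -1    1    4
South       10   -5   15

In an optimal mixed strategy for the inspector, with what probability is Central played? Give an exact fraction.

Row minima: North → -8, Central → -1, South → -5; maximin = -1.
Column maxima: Land → 10, Sea → 1, Air → 15; minimax = 1.
-1 ≠ 1, so there is no saddle point; optimal play is mixed.
North is strictly dominated by South, so the inspector never plays it.
Air is strictly dominated by Land (it gives the inspector strictly more in every row), so the smuggler never plays it.
On the remaining 2×2 (Central, South vs Land, Sea):
Let the inspector play Central with probability p. Expected payoff against Land: (-1)p + 10(1−p) = −11p + 10; against Sea: 1p + (-5)(1−p) = 6p − 5.
Setting these equal: −11p + 10 = 6p − 5 ⇒ −17p = -15 ⇒ p = 15/17, and the value is (-11)·(15/17) + 10 = 5/17.
For the smuggler: with q = P(Land), equating Central's and South's payoffs gives −2q + 1 = 15q − 5 ⇒ q = 6/17.

15/17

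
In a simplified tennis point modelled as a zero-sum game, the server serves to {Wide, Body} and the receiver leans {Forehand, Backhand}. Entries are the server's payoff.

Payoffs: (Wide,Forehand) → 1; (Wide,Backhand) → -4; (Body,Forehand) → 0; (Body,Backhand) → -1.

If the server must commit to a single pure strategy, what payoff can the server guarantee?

-1

Row minima: Wide → -4, Body → -1.
The best of these is -1.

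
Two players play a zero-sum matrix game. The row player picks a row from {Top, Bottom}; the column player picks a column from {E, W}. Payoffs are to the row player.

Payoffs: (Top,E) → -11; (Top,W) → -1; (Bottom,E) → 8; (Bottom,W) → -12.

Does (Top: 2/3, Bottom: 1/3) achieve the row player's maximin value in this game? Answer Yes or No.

Against E this mix gives (2/3)·(-11) + (1/3)·8 = -14/3.
Against W this mix gives (2/3)·(-1) + (1/3)·(-12) = -14/3.
All of the column player's active replies (E, W) yield -14/3, and no column does worse for the row player. The mix makes the column player indifferent and guarantees -14/3, so it is optimal.

Yes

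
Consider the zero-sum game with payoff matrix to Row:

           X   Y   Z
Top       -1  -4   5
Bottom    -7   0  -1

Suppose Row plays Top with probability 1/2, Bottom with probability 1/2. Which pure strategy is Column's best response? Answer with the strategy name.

X

If Column plays X, Row's expected payoff is (1/2)·(-1) + (1/2)·(-7) = -4.
If Column plays Y, Row's expected payoff is (1/2)·(-4) + (1/2)·0 = -2.
If Column plays Z, Row's expected payoff is (1/2)·5 + (1/2)·(-1) = 2.
Column minimizes Row's payoff; the smallest is -4, so the best response is X.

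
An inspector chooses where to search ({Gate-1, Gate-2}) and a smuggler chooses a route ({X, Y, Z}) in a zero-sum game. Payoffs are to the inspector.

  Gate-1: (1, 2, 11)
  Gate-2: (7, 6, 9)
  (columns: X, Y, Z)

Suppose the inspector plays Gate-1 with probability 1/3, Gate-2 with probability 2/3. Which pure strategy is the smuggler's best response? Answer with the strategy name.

If the smuggler plays X, the inspector's expected payoff is (1/3)·1 + (2/3)·7 = 5.
If the smuggler plays Y, the inspector's expected payoff is (1/3)·2 + (2/3)·6 = 14/3.
If the smuggler plays Z, the inspector's expected payoff is (1/3)·11 + (2/3)·9 = 29/3.
The smuggler minimizes the inspector's payoff; the smallest is 14/3, so the best response is Y.

Y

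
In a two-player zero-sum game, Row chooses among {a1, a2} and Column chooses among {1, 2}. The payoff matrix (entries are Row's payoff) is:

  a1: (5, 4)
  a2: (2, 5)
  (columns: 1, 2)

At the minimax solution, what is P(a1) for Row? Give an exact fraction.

Row minima: a1 → 4, a2 → 2; maximin = 4.
Column maxima: 1 → 5, 2 → 5; minimax = 5.
4 ≠ 5, so there is no saddle point; optimal play is mixed.
Let Row play a1 with probability p. Expected payoff against 1: 5p + 2(1−p) = 3p + 2; against 2: 4p + 5(1−p) = −p + 5.
Setting these equal: 3p + 2 = −p + 5 ⇒ 4p = 3 ⇒ p = 3/4, and the value is (3)·(3/4) + 2 = 17/4.
For Column: with q = P(1), equating a1's and a2's payoffs gives q + 4 = −3q + 5 ⇒ q = 1/4.

3/4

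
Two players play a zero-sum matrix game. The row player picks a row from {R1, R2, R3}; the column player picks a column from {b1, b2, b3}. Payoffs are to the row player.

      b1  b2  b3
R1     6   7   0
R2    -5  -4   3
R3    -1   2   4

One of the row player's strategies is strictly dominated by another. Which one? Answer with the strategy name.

R3 gives a strictly higher payoff than R2 against every column: -1 > -5, 2 > -4, 4 > 3.
So R2 is strictly dominated and the row player never plays it.

R2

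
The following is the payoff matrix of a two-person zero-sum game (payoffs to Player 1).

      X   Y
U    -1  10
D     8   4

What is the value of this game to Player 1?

Row minima: U → -1, D → 4; maximin = 4.
Column maxima: X → 8, Y → 10; minimax = 8.
4 ≠ 8, so there is no saddle point; optimal play is mixed.
Let Player 1 play U with probability p. Expected payoff against X: (-1)p + 8(1−p) = −9p + 8; against Y: 10p + 4(1−p) = 6p + 4.
Setting these equal: −9p + 8 = 6p + 4 ⇒ −15p = -4 ⇒ p = 4/15, and the value is (-9)·(4/15) + 8 = 28/5.
For Player 2: with q = P(X), equating U's and D's payoffs gives −11q + 10 = 4q + 4 ⇒ q = 2/5.

28/5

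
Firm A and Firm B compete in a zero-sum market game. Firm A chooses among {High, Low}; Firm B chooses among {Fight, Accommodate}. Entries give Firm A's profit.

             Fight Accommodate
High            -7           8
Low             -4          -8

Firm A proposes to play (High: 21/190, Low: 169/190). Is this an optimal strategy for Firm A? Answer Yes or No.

Against Fight this mix gives (21/190)·(-7) + (169/190)·(-4) = -823/190.
Against Accommodate this mix gives (21/190)·8 + (169/190)·(-8) = -592/95.
Firm B will play Accommodate, holding Firm A to -592/95. Shifting weight toward the row that does better against Accommodate would raise this floor (the equalizing mix achieves -88/19 against both Accommodate and Fight), so the proposed strategy is not optimal.

No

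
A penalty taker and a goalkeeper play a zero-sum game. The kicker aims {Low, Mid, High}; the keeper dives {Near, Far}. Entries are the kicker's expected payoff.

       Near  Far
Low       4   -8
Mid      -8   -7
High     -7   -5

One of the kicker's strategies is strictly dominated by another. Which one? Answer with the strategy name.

Mid

High gives a strictly higher payoff than Mid against every column: -7 > -8, -5 > -7.
So Mid is strictly dominated and the kicker never plays it.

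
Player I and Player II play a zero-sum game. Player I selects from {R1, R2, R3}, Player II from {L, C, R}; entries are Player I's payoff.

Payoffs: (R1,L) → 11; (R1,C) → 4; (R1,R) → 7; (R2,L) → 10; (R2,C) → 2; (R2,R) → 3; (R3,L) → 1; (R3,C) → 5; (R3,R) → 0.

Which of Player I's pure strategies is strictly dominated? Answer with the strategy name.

R1 gives a strictly higher payoff than R2 against every column: 11 > 10, 4 > 2, 7 > 3.
So R2 is strictly dominated and Player I never plays it.

R2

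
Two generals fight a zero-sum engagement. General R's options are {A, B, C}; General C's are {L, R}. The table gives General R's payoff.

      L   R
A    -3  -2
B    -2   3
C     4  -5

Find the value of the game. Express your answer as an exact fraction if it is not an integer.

Row minima: A → -3, B → -2, C → -5; maximin = -2.
Column maxima: L → 4, R → 3; minimax = 3.
-2 ≠ 3, so there is no saddle point; optimal play is mixed.
A is strictly dominated by B, so General R never plays it.
On the remaining 2×2 (B, C vs L, R):
Let General R play B with probability p. Expected payoff against L: (-2)p + 4(1−p) = −6p + 4; against R: 3p + (-5)(1−p) = 8p − 5.
Setting these equal: −6p + 4 = 8p − 5 ⇒ −14p = -9 ⇒ p = 9/14, and the value is (-6)·(9/14) + 4 = 1/7.
For General C: with q = P(L), equating B's and C's payoffs gives −5q + 3 = 9q − 5 ⇒ q = 4/7.

1/7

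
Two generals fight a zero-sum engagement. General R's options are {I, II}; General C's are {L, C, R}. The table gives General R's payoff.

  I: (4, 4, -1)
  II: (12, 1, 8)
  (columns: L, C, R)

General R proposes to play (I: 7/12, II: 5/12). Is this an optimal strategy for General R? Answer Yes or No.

Yes

Against L this mix gives (7/12)·4 + (5/12)·12 = 22/3.
Against C this mix gives (7/12)·4 + (5/12)·1 = 11/4.
Against R this mix gives (7/12)·(-1) + (5/12)·8 = 11/4.
All of General C's active replies (C, R) yield 11/4, and no column does worse for General R. The mix makes General C indifferent and guarantees 11/4, so it is optimal.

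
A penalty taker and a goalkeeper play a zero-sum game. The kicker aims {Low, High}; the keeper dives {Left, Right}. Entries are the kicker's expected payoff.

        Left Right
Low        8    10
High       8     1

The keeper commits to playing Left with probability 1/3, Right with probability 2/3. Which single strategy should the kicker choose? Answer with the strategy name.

Expected payoff of Low: (1/3)·8 + (2/3)·10 = 28/3.
Expected payoff of High: (1/3)·8 + (2/3)·1 = 10/3.
The largest is 28/3, so the kicker's best response is Low.

Low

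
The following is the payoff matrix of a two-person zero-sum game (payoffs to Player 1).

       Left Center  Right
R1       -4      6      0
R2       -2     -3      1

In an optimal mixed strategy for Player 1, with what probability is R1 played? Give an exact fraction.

Row minima: R1 → -4, R2 → -3; maximin = -3.
Column maxima: Left → -2, Center → 6, Right → 1; minimax = -2.
-3 ≠ -2, so there is no saddle point; optimal play is mixed.
Right is strictly dominated by Left (it gives Player 1 strictly more in every row), so Player 2 never plays it.
On the remaining 2×2 (R1, R2 vs Left, Center):
Let Player 1 play R1 with probability p. Expected payoff against Left: (-4)p + (-2)(1−p) = −2p − 2; against Center: 6p + (-3)(1−p) = 9p − 3.
Setting these equal: −2p − 2 = 9p − 3 ⇒ −11p = -1 ⇒ p = 1/11, and the value is (-2)·(1/11) − 2 = -24/11.
For Player 2: with q = P(Left), equating R1's and R2's payoffs gives −10q + 6 = q − 3 ⇒ q = 9/11.

1/11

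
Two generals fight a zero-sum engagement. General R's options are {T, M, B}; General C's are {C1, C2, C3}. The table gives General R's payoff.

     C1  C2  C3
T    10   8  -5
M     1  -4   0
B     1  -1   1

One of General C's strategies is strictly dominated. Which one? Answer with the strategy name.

C2 holds General R's payoff strictly below C1 in every row: 8 < 10, -4 < 1, -1 < 1.
So C1 is strictly dominated for General C.

C1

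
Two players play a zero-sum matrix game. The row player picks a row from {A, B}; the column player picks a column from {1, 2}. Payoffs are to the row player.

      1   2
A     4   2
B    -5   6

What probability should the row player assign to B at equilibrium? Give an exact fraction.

Row minima: A → 2, B → -5; maximin = 2.
Column maxima: 1 → 4, 2 → 6; minimax = 4.
2 ≠ 4, so there is no saddle point; optimal play is mixed.
Let the row player play A with probability p. Expected payoff against 1: 4p + (-5)(1−p) = 9p − 5; against 2: 2p + 6(1−p) = −4p + 6.
Setting these equal: 9p − 5 = −4p + 6 ⇒ 13p = 11 ⇒ p = 11/13, and the value is (9)·(11/13) − 5 = 34/13.
For the column player: with q = P(1), equating A's and B's payoffs gives 2q + 2 = −11q + 6 ⇒ q = 4/13.

2/13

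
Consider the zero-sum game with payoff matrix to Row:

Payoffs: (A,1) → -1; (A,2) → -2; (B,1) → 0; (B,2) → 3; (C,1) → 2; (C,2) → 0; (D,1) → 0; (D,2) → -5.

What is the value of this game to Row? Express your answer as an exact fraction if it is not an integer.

6/5

Row minima: A → -2, B → 0, C → 0, D → -5; maximin = 0.
Column maxima: 1 → 2, 2 → 3; minimax = 2.
0 ≠ 2, so there is no saddle point; optimal play is mixed.
A is strictly dominated by B, so Row never plays it.
D is strictly dominated by C, so Row never plays it.
On the remaining 2×2 (B, C vs 1, 2):
Let Row play B with probability p. Expected payoff against 1: 0p + 2(1−p) = −2p + 2; against 2: 3p + 0(1−p) = 3p.
Setting these equal: −2p + 2 = 3p ⇒ −5p = -2 ⇒ p = 2/5, and the value is (-2)·(2/5) + 2 = 6/5.
For Column: with q = P(1), equating B's and C's payoffs gives −3q + 3 = 2q ⇒ q = 3/5.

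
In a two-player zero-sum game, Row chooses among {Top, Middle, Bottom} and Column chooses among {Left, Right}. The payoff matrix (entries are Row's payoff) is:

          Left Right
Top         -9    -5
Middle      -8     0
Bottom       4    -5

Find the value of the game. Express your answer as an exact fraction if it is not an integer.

-40/17

Row minima: Top → -9, Middle → -8, Bottom → -5; maximin = -5.
Column maxima: Left → 4, Right → 0; minimax = 0.
-5 ≠ 0, so there is no saddle point; optimal play is mixed.
Top is strictly dominated by Middle, so Row never plays it.
On the remaining 2×2 (Middle, Bottom vs Left, Right):
Let Row play Middle with probability p. Expected payoff against Left: (-8)p + 4(1−p) = −12p + 4; against Right: 0p + (-5)(1−p) = 5p − 5.
Setting these equal: −12p + 4 = 5p − 5 ⇒ −17p = -9 ⇒ p = 9/17, and the value is (-12)·(9/17) + 4 = -40/17.
For Column: with q = P(Left), equating Middle's and Bottom's payoffs gives −8q = 9q − 5 ⇒ q = 5/17.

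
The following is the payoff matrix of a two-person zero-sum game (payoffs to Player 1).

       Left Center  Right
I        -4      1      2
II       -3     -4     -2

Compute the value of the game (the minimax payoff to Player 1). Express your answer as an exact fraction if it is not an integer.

Row minima: I → -4, II → -4; maximin = -4.
Column maxima: Left → -3, Center → 1, Right → 2; minimax = -3.
-4 ≠ -3, so there is no saddle point; optimal play is mixed.
Right is strictly dominated by Left (it gives Player 1 strictly more in every row), so Player 2 never plays it.
On the remaining 2×2 (I, II vs Left, Center):
Let Player 1 play I with probability p. Expected payoff against Left: (-4)p + (-3)(1−p) = −p − 3; against Center: 1p + (-4)(1−p) = 5p − 4.
Setting these equal: −p − 3 = 5p − 4 ⇒ −6p = -1 ⇒ p = 1/6, and the value is (-1)·(1/6) − 3 = -19/6.
For Player 2: with q = P(Left), equating I's and II's payoffs gives −5q + 1 = q − 4 ⇒ q = 5/6.

-19/6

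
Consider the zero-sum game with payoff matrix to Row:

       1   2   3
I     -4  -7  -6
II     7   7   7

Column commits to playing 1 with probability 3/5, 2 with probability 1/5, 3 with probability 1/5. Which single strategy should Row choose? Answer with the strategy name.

II

Expected payoff of I: (3/5)·(-4) + (1/5)·(-7) + (1/5)·(-6) = -5.
Expected payoff of II: (3/5)·7 + (1/5)·7 + (1/5)·7 = 7.
The largest is 7, so Row's best response is II.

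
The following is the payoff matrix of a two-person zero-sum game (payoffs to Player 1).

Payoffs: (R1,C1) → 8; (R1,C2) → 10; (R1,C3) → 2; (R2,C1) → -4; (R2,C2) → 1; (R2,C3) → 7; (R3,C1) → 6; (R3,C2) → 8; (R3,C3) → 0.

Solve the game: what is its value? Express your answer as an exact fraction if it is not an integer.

Row minima: R1 → 2, R2 → -4, R3 → 0; maximin = 2.
Column maxima: C1 → 8, C2 → 10, C3 → 7; minimax = 7.
2 ≠ 7, so there is no saddle point; optimal play is mixed.
R3 is strictly dominated by R1, so Player 1 never plays it.
C2 is strictly dominated by C1 (it gives Player 1 strictly more in every row), so Player 2 never plays it.
On the remaining 2×2 (R1, R2 vs C1, C3):
Let Player 1 play R1 with probability p. Expected payoff against C1: 8p + (-4)(1−p) = 12p − 4; against C3: 2p + 7(1−p) = −5p + 7.
Setting these equal: 12p − 4 = −5p + 7 ⇒ 17p = 11 ⇒ p = 11/17, and the value is (12)·(11/17) − 4 = 64/17.
For Player 2: with q = P(C1), equating R1's and R2's payoffs gives 6q + 2 = −11q + 7 ⇒ q = 5/17.

64/17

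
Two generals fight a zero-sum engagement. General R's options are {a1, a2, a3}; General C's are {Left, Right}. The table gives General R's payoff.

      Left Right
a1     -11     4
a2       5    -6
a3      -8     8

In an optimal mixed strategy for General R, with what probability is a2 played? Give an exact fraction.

16/27

Row minima: a1 → -11, a2 → -6, a3 → -8; maximin = -6.
Column maxima: Left → 5, Right → 8; minimax = 5.
-6 ≠ 5, so there is no saddle point; optimal play is mixed.
a1 is strictly dominated by a3, so General R never plays it.
On the remaining 2×2 (a2, a3 vs Left, Right):
Let General R play a2 with probability p. Expected payoff against Left: 5p + (-8)(1−p) = 13p − 8; against Right: (-6)p + 8(1−p) = −14p + 8.
Setting these equal: 13p − 8 = −14p + 8 ⇒ 27p = 16 ⇒ p = 16/27, and the value is (13)·(16/27) − 8 = -8/27.
For General C: with q = P(Left), equating a2's and a3's payoffs gives 11q − 6 = −16q + 8 ⇒ q = 14/27.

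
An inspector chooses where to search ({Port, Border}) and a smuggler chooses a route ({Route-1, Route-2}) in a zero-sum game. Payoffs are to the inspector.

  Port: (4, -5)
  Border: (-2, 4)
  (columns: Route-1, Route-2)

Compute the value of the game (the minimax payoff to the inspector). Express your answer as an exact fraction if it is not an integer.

2/5

Row minima: Port → -5, Border → -2; maximin = -2.
Column maxima: Route-1 → 4, Route-2 → 4; minimax = 4.
-2 ≠ 4, so there is no saddle point; optimal play is mixed.
Let the inspector play Port with probability p. Expected payoff against Route-1: 4p + (-2)(1−p) = 6p − 2; against Route-2: (-5)p + 4(1−p) = −9p + 4.
Setting these equal: 6p − 2 = −9p + 4 ⇒ 15p = 6 ⇒ p = 2/5, and the value is (6)·(2/5) − 2 = 2/5.
For the smuggler: with q = P(Route-1), equating Port's and Border's payoffs gives 9q − 5 = −6q + 4 ⇒ q = 3/5.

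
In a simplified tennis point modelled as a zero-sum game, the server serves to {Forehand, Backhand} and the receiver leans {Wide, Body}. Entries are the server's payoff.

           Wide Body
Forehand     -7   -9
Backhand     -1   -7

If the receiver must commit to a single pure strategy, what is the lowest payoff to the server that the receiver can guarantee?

Column maxima: Wide → -1, Body → -7.
The smallest of these is -7.

-7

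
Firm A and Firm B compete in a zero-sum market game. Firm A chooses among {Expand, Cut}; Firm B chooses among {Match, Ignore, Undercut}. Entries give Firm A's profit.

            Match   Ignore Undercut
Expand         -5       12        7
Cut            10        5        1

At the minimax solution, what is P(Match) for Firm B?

Row minima: Expand → -5, Cut → 1; maximin = 1.
Column maxima: Match → 10, Ignore → 12, Undercut → 7; minimax = 7.
1 ≠ 7, so there is no saddle point; optimal play is mixed.
Ignore is strictly dominated by Undercut (it gives Firm A strictly more in every row), so Firm B never plays it.
On the remaining 2×2 (Expand, Cut vs Match, Undercut):
Let Firm A play Expand with probability p. Expected payoff against Match: (-5)p + 10(1−p) = −15p + 10; against Undercut: 7p + 1(1−p) = 6p + 1.
Setting these equal: −15p + 10 = 6p + 1 ⇒ −21p = -9 ⇒ p = 3/7, and the value is (-15)·(3/7) + 10 = 25/7.
For Firm B: with q = P(Match), equating Expand's and Cut's payoffs gives −12q + 7 = 9q + 1 ⇒ q = 2/7.

2/7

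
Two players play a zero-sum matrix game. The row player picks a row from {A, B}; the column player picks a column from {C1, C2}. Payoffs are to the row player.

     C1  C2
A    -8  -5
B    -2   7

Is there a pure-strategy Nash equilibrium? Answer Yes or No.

Row minima: A → -8, B → -2; maximin = -2.
Column maxima: C1 → -2, C2 → 7; minimax = -2.
maximin = minimax = -2, so a saddle point exists.

Yes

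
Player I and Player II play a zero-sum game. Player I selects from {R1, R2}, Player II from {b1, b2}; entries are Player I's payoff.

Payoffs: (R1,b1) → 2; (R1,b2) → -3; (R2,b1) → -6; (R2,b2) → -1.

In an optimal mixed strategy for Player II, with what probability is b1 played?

1/5

Row minima: R1 → -3, R2 → -6; maximin = -3.
Column maxima: b1 → 2, b2 → -1; minimax = -1.
-3 ≠ -1, so there is no saddle point; optimal play is mixed.
Let Player I play R1 with probability p. Expected payoff against b1: 2p + (-6)(1−p) = 8p − 6; against b2: (-3)p + (-1)(1−p) = −2p − 1.
Setting these equal: 8p − 6 = −2p − 1 ⇒ 10p = 5 ⇒ p = 1/2, and the value is (8)·(1/2) − 6 = -2.
For Player II: with q = P(b1), equating R1's and R2's payoffs gives 5q − 3 = −5q − 1 ⇒ q = 1/5.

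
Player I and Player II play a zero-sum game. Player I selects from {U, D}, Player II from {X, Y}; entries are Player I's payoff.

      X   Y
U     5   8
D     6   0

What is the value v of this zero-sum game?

Row minima: U → 5, D → 0; maximin = 5.
Column maxima: X → 6, Y → 8; minimax = 6.
5 ≠ 6, so there is no saddle point; optimal play is mixed.
Let Player I play U with probability p. Expected payoff against X: 5p + 6(1−p) = −p + 6; against Y: 8p + 0(1−p) = 8p.
Setting these equal: −p + 6 = 8p ⇒ −9p = -6 ⇒ p = 2/3, and the value is (-1)·(2/3) + 6 = 16/3.
For Player II: with q = P(X), equating U's and D's payoffs gives −3q + 8 = 6q ⇒ q = 8/9.

16/3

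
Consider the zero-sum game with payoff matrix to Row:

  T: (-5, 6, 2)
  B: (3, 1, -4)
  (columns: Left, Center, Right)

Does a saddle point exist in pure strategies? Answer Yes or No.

No

Row minima: T → -5, B → -4; maximin = -4.
Column maxima: Left → 3, Center → 6, Right → 2; minimax = 2.
-4 ≠ 2, so no pure-strategy equilibrium exists.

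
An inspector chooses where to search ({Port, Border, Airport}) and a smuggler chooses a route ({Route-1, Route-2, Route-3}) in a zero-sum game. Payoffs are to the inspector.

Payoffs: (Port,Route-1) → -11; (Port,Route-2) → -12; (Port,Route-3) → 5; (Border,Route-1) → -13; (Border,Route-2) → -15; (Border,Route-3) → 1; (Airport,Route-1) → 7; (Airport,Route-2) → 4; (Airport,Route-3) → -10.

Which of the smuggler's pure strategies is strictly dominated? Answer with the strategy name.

Route-1

Route-2 holds the inspector's payoff strictly below Route-1 in every row: -12 < -11, -15 < -13, 4 < 7.
So Route-1 is strictly dominated for the smuggler.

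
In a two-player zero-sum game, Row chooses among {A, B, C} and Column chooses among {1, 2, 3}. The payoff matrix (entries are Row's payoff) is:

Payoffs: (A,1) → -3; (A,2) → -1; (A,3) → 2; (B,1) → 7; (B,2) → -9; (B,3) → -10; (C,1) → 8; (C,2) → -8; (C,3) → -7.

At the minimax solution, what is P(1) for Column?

Row minima: A → -3, B → -10, C → -8; maximin = -3.
Column maxima: 1 → 8, 2 → -1, 3 → 2; minimax = -1.
-3 ≠ -1, so there is no saddle point; optimal play is mixed.
B is strictly dominated by C, so Row never plays it.
With B eliminated, 3 is strictly dominated by 2 (it gives Row strictly more in every remaining row), so Column never plays it.
On the remaining 2×2 (A, C vs 1, 2):
Let Row play A with probability p. Expected payoff against 1: (-3)p + 8(1−p) = −11p + 8; against 2: (-1)p + (-8)(1−p) = 7p − 8.
Setting these equal: −11p + 8 = 7p − 8 ⇒ −18p = -16 ⇒ p = 8/9, and the value is (-11)·(8/9) + 8 = -16/9.
For Column: with q = P(1), equating A's and C's payoffs gives −2q − 1 = 16q − 8 ⇒ q = 7/18.

7/18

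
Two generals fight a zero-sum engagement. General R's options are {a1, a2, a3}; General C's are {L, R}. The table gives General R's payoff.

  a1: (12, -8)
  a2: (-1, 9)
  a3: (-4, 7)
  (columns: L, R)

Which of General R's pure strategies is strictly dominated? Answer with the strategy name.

a2 gives a strictly higher payoff than a3 against every column: -1 > -4, 9 > 7.
So a3 is strictly dominated and General R never plays it.

a3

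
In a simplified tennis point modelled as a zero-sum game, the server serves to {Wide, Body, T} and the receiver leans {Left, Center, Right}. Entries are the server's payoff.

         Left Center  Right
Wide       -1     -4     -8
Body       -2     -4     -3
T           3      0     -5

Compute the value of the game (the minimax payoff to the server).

Row minima: Wide → -8, Body → -4, T → -5; maximin = -4.
Column maxima: Left → 3, Center → 0, Right → -3; minimax = -3.
-4 ≠ -3, so there is no saddle point; optimal play is mixed.
Wide is strictly dominated by T, so the server never plays it.
Left is strictly dominated by Center (it gives the server strictly more in every row), so the receiver never plays it.
On the remaining 2×2 (Body, T vs Center, Right):
Let the server play Body with probability p. Expected payoff against Center: (-4)p + 0(1−p) = −4p; against Right: (-3)p + (-5)(1−p) = 2p − 5.
Setting these equal: −4p = 2p − 5 ⇒ −6p = -5 ⇒ p = 5/6, and the value is (-4)·(5/6) = -10/3.
For the receiver: with q = P(Center), equating Body's and T's payoffs gives −q − 3 = 5q − 5 ⇒ q = 1/3.

-10/3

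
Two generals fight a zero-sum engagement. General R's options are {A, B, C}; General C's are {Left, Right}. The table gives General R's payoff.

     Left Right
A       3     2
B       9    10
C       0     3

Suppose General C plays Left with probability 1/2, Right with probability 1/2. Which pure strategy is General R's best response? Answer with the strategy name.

Expected payoff of A: (1/2)·3 + (1/2)·2 = 5/2.
Expected payoff of B: (1/2)·9 + (1/2)·10 = 19/2.
Expected payoff of C: (1/2)·0 + (1/2)·3 = 3/2.
The largest is 19/2, so General R's best response is B.

B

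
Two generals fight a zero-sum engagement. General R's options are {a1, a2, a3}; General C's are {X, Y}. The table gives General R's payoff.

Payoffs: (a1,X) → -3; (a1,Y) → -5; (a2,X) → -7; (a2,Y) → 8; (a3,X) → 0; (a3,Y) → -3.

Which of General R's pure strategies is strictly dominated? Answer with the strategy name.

a1

a3 gives a strictly higher payoff than a1 against every column: 0 > -3, -3 > -5.
So a1 is strictly dominated and General R never plays it.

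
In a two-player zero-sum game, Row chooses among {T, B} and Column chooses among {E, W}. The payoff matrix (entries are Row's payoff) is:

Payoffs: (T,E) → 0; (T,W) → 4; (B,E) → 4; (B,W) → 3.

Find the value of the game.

Row minima: T → 0, B → 3; maximin = 3.
Column maxima: E → 4, W → 4; minimax = 4.
3 ≠ 4, so there is no saddle point; optimal play is mixed.
Let Row play T with probability p. Expected payoff against E: 0p + 4(1−p) = −4p + 4; against W: 4p + 3(1−p) = p + 3.
Setting these equal: −4p + 4 = p + 3 ⇒ −5p = -1 ⇒ p = 1/5, and the value is (-4)·(1/5) + 4 = 16/5.
For Column: with q = P(E), equating T's and B's payoffs gives −4q + 4 = q + 3 ⇒ q = 1/5.

16/5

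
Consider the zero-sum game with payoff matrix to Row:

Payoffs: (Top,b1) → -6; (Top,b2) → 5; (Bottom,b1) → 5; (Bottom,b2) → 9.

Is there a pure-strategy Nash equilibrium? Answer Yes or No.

Row minima: Top → -6, Bottom → 5; maximin = 5.
Column maxima: b1 → 5, b2 → 9; minimax = 5.
maximin = minimax = 5, so a saddle point exists.

Yes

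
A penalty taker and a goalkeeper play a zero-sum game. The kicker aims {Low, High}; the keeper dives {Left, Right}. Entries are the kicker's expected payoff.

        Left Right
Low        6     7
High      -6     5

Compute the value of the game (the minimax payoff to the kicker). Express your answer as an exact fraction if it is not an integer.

6

Row minima: Low → 6, High → -6; maximin = 6.
Column maxima: Left → 6, Right → 7; minimax = 6.
Since maximin = minimax = 6, there is a saddle point and the value is 6.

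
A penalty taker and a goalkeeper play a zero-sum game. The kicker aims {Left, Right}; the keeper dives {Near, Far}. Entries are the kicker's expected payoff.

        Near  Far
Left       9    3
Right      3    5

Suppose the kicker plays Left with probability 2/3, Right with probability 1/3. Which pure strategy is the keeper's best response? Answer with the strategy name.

Far

If the keeper plays Near, the kicker's expected payoff is (2/3)·9 + (1/3)·3 = 7.
If the keeper plays Far, the kicker's expected payoff is (2/3)·3 + (1/3)·5 = 11/3.
The keeper minimizes the kicker's payoff; the smallest is 11/3, so the best response is Far.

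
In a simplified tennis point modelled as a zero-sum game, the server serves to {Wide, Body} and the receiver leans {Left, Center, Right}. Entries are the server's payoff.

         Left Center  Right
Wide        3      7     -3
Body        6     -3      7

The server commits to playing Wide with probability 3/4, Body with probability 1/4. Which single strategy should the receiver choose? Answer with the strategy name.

If the receiver plays Left, the server's expected payoff is (3/4)·3 + (1/4)·6 = 15/4.
If the receiver plays Center, the server's expected payoff is (3/4)·7 + (1/4)·(-3) = 9/2.
If the receiver plays Right, the server's expected payoff is (3/4)·(-3) + (1/4)·7 = -1/2.
The receiver minimizes the server's payoff; the smallest is -1/2, so the best response is Right.

Right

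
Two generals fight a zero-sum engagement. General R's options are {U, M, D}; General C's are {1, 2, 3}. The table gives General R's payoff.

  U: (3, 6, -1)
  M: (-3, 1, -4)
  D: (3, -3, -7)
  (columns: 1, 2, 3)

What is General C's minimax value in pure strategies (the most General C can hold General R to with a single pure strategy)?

-1

Column maxima: 1 → 3, 2 → 6, 3 → -1.
The smallest of these is -1.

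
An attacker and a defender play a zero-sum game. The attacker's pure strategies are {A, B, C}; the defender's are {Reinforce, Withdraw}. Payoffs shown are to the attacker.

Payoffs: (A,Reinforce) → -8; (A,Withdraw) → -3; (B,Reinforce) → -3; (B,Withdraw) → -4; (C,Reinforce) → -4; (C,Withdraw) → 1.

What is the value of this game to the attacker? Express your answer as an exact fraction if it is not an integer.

Row minima: A → -8, B → -4, C → -4; maximin = -4.
Column maxima: Reinforce → -3, Withdraw → 1; minimax = -3.
-4 ≠ -3, so there is no saddle point; optimal play is mixed.
A is strictly dominated by C, so the attacker never plays it.
On the remaining 2×2 (B, C vs Reinforce, Withdraw):
Let the attacker play B with probability p. Expected payoff against Reinforce: (-3)p + (-4)(1−p) = p − 4; against Withdraw: (-4)p + 1(1−p) = −5p + 1.
Setting these equal: p − 4 = −5p + 1 ⇒ 6p = 5 ⇒ p = 5/6, and the value is (1)·(5/6) − 4 = -19/6.
For the defender: with q = P(Reinforce), equating B's and C's payoffs gives q − 4 = −5q + 1 ⇒ q = 5/6.

-19/6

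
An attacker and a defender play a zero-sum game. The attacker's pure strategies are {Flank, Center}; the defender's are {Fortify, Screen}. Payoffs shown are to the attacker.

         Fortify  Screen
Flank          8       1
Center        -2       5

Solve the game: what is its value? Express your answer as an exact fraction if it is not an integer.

3

Row minima: Flank → 1, Center → -2; maximin = 1.
Column maxima: Fortify → 8, Screen → 5; minimax = 5.
1 ≠ 5, so there is no saddle point; optimal play is mixed.
Let the attacker play Flank with probability p. Expected payoff against Fortify: 8p + (-2)(1−p) = 10p − 2; against Screen: 1p + 5(1−p) = −4p + 5.
Setting these equal: 10p − 2 = −4p + 5 ⇒ 14p = 7 ⇒ p = 1/2, and the value is (10)·(1/2) − 2 = 3.
For the defender: with q = P(Fortify), equating Flank's and Center's payoffs gives 7q + 1 = −7q + 5 ⇒ q = 2/7.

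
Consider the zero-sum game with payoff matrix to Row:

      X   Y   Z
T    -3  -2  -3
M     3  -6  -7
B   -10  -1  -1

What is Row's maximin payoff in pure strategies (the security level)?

Row minima: T → -3, M → -7, B → -10.
The best of these is -3.

-3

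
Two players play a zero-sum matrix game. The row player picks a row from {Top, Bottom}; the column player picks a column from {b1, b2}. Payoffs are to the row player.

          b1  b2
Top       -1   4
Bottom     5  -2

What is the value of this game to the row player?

Row minima: Top → -1, Bottom → -2; maximin = -1.
Column maxima: b1 → 5, b2 → 4; minimax = 4.
-1 ≠ 4, so there is no saddle point; optimal play is mixed.
Let the row player play Top with probability p. Expected payoff against b1: (-1)p + 5(1−p) = −6p + 5; against b2: 4p + (-2)(1−p) = 6p − 2.
Setting these equal: −6p + 5 = 6p − 2 ⇒ −12p = -7 ⇒ p = 7/12, and the value is (-6)·(7/12) + 5 = 3/2.
For the column player: with q = P(b1), equating Top's and Bottom's payoffs gives −5q + 4 = 7q − 2 ⇒ q = 1/2.

3/2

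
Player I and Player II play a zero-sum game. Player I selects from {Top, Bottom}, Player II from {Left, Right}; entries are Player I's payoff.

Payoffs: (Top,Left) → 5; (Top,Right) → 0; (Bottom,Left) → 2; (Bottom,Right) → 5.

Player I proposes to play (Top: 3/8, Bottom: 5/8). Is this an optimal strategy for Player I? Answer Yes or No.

Against Left this mix gives (3/8)·5 + (5/8)·2 = 25/8.
Against Right this mix gives (3/8)·0 + (5/8)·5 = 25/8.
All of Player II's active replies (Left, Right) yield 25/8, and no column does worse for Player I. The mix makes Player II indifferent and guarantees 25/8, so it is optimal.

Yes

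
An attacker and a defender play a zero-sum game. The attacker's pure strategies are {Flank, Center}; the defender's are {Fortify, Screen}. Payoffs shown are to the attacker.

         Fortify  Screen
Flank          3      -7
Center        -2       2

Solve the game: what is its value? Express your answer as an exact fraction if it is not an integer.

-4/7

Row minima: Flank → -7, Center → -2; maximin = -2.
Column maxima: Fortify → 3, Screen → 2; minimax = 2.
-2 ≠ 2, so there is no saddle point; optimal play is mixed.
Let the attacker play Flank with probability p. Expected payoff against Fortify: 3p + (-2)(1−p) = 5p − 2; against Screen: (-7)p + 2(1−p) = −9p + 2.
Setting these equal: 5p − 2 = −9p + 2 ⇒ 14p = 4 ⇒ p = 2/7, and the value is (5)·(2/7) − 2 = -4/7.
For the defender: with q = P(Fortify), equating Flank's and Center's payoffs gives 10q − 7 = −4q + 2 ⇒ q = 9/14.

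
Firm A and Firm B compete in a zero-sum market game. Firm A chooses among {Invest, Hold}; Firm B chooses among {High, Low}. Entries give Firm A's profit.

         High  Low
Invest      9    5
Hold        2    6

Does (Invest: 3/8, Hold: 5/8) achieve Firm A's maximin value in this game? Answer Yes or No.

Against High this mix gives (3/8)·9 + (5/8)·2 = 37/8.
Against Low this mix gives (3/8)·5 + (5/8)·6 = 45/8.
Firm B will play High, holding Firm A to 37/8. Shifting weight toward the row that does better against High would raise this floor (the equalizing mix achieves 11/2 against both High and Low), so the proposed strategy is not optimal.

No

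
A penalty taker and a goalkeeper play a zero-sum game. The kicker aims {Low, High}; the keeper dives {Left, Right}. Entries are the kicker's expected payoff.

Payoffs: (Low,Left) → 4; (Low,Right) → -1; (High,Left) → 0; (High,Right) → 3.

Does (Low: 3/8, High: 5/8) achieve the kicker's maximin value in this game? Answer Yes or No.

Yes

Against Left this mix gives (3/8)·4 + (5/8)·0 = 3/2.
Against Right this mix gives (3/8)·(-1) + (5/8)·3 = 3/2.
All of the keeper's active replies (Left, Right) yield 3/2, and no column does worse for the kicker. The mix makes the keeper indifferent and guarantees 3/2, so it is optimal.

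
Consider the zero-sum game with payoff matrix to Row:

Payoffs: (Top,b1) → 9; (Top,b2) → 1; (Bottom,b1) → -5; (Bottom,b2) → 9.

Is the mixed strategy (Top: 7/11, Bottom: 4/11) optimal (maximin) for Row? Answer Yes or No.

Against b1 this mix gives (7/11)·9 + (4/11)·(-5) = 43/11.
Against b2 this mix gives (7/11)·1 + (4/11)·9 = 43/11.
All of Column's active replies (b1, b2) yield 43/11, and no column does worse for Row. The mix makes Column indifferent and guarantees 43/11, so it is optimal.

Yes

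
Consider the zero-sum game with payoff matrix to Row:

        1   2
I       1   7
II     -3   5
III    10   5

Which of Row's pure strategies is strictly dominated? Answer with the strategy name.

I gives a strictly higher payoff than II against every column: 1 > -3, 7 > 5.
So II is strictly dominated and Row never plays it.

II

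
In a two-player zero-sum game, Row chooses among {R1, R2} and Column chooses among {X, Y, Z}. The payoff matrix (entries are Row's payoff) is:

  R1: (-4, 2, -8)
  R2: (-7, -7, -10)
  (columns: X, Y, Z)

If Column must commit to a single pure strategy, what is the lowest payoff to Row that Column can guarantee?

-8

Column maxima: X → -4, Y → 2, Z → -8.
The smallest of these is -8.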